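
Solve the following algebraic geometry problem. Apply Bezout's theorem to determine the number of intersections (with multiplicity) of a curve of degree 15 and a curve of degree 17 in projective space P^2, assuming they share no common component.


Bezout's theorem states the intersection count equals the product of degrees.
Intersection count = 15 * 17 = 255

255


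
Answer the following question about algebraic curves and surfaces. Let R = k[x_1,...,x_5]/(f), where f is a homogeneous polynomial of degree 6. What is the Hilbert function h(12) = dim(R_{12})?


For R = k[x_1,...,x_n]/(f) with f homogeneous of degree e:
The Hilbert series is (1 - t^e)/(1 - t)^n.
So h(d) = C(d+n-1, n-1) - C(d-e+n-1, n-1) for d >= e.
With n=5, e=6, d=12:
C(12+5-1, 5-1) = C(16, 4) = 1820
C(12-6+5-1, 5-1) = C(10, 4) = 210
h(12) = 1820 - 210 = 1610

1610


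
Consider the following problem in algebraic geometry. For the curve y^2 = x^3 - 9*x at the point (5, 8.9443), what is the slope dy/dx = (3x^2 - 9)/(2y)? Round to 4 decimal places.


Using implicit differentiation of y^2 = x^3 - 9*x:
2y * dy/dx = 3x^2 - 9
dy/dx = (3x^2 - 9)/(2y)
Numerator: 3*5^2 - 9 = 66
Denominator: 2*8.9443 = 17.8886
dy/dx = 66/17.8886 = 3.6895

3.6895


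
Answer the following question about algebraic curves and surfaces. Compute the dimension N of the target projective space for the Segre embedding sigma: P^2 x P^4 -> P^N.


The Segre embedding maps P^m x P^n into P^N via
all products of coordinates from each factor.
N = (m+1)(n+1) - 1
N = (2+1)(4+1) - 1
N = 3*5 - 1
N = 15 - 1 = 14

14


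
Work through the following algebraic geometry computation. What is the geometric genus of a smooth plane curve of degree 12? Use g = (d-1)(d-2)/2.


Using the genus formula for smooth plane curves:
g = (d-1)(d-2)/2
g = (12-1)(12-2)/2
g = 11*10/2
g = 110/2 = 55

55


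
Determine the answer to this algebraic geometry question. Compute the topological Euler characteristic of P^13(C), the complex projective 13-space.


The complex projective space P^13 has one cell in each even real dimension 0, 2, ..., 26.
The cohomology groups are H^{2k}(P^13) = Z for k = 0,...,13, and 0 otherwise.
Euler characteristic = sum of Betti numbers = 1 per even-dimensional cohomology group.
chi(P^13) = 13 + 1 = 14

14


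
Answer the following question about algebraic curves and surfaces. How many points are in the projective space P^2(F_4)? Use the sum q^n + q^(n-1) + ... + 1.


P^2(F_4) has (q^(n+1) - 1)/(q - 1) points.
= 4^2 + 4^1 + 4^0
= 16 + 4 + 1
= 21

21


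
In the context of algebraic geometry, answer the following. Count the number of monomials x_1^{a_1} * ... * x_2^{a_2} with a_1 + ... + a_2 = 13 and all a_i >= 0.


The number of degree-13 monomials in 2 variables is C(d+n-1, n-1).
= C(13+2-1, 2-1) = C(14, 1)
= 14

14


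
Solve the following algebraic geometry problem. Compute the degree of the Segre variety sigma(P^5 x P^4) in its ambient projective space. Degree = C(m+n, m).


The degree of the Segre variety P^5 x P^4 is C(m+n, m).
= C(9, 5)
= 126

126


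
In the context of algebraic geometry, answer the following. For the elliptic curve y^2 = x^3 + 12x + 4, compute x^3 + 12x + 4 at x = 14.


Compute x^3 + 12x + 4 at x = 14:
x^3 = 14^3 = 2744
12*x = 12*14 = 168
Sum: 2744 + 168 + 4 = 2916

2916


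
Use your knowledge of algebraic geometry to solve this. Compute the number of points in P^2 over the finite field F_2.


P^2(F_2) has (q^(n+1) - 1)/(q - 1) points.
= 2^2 + 2^1 + 2^0
= 4 + 2 + 1
= 7

7


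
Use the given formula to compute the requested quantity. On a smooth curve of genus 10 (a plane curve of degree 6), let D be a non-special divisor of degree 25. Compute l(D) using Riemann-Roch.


First, compute the genus of a smooth plane curve of degree 6:
g = (d-1)(d-2)/2 = (6-1)(6-2)/2 = 10
For a non-special divisor D (i.e., h^1(D) = 0), Riemann-Roch gives:
l(D) = deg(D) - g + 1
Since deg(D) = 25 >= 2g - 1 = 19, D is non-special.
l(D) = 25 - 10 + 1 = 16

16


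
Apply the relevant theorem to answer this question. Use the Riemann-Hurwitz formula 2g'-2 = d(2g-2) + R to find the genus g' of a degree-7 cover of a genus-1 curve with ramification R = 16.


Riemann-Hurwitz formula: 2g' - 2 = d(2g - 2) + R
Given: d = 7, g = 1, R = 16
2g' - 2 = 7*(2*1 - 2) + 16
2g' - 2 = 7*0 + 16
2g' - 2 = 0 + 16 = 16
2g' = 18
g' = 9

9


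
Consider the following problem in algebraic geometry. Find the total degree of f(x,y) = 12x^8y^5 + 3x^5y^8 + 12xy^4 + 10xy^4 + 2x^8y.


Examine each term for its total degree (sum of exponents).
  Term '12x^8y^5' has total degree 8+5 = 13.
  Term '3x^5y^8' has total degree 5+8 = 13.
  Term '12xy^4' has total degree 1+4 = 5.
  Term '10xy^4' has total degree 1+4 = 5.
  Term '2x^8y' has total degree 8+1 = 9.
The maximum total degree among all terms is 13.

13


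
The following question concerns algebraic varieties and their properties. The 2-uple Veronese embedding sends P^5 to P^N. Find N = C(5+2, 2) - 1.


The Veronese embedding v_d: P^n -> P^N maps each point to all
degree-d monomials in n+1 homogeneous coordinates.
N = C(n+d, d) - 1
N = C(5+2, 2) - 1
N = C(7, 2) - 1
C(7, 2) = 21
N = 21 - 1 = 20

20


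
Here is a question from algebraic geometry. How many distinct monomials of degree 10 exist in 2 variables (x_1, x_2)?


The number of degree-10 monomials in 2 variables is C(d+n-1, n-1).
= C(10+2-1, 2-1) = C(11, 1)
= 11

11


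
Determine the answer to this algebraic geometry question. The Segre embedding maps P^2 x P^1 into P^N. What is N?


The Segre embedding maps P^m x P^n into P^N via
all products of coordinates from each factor.
N = (m+1)(n+1) - 1
N = (2+1)(1+1) - 1
N = 3*2 - 1
N = 6 - 1 = 5

5


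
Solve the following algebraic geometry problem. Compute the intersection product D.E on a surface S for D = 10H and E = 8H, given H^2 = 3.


Using bilinearity of the intersection pairing on a surface S:
(aH).(bH) = ab * (H.H)
We have H^2 = 3.
D.E = (10H).(8H) = 10*8*3
= 80*3
= 240

240


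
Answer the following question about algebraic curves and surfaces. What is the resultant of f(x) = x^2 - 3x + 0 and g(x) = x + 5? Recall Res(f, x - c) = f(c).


For Res(f, x - c), we evaluate f at x = c.
f(-5) = (-5)^2 - 3*(-5) + 0
= 25 + 15 + 0
= 40 + 0 = 40
Res(f, g) = 40

40


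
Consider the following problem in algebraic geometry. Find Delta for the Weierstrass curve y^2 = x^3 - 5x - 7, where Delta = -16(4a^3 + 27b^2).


Compute each component:
4a^3 = 4*(-5)^3 = 4*(-125) = -500
27b^2 = 27*(-7)^2 = 27*49 = 1323
4a^3 + 27b^2 = -500 + 1323 = 823
Delta = -16*823 = -13168

-13168


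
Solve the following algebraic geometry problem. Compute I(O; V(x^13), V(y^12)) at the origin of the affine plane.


The intersection multiplicity of V(x^a) and V(y^b) at the origin is:
I(O; V(x^13), V(y^12)) = dim_k(k[x,y]/(x^13, y^12))
A basis for k[x,y]/(x^13, y^12) is the set of monomials x^i * y^j
where 0 <= i < 13 and 0 <= j < 12.
The number of such monomials is 13 * 12 = 156

156


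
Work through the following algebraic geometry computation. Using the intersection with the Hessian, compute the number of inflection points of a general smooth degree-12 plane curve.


For a general smooth plane curve C of degree d, the inflection points are
the intersection of C with its Hessian curve, which has degree 3(d-2).
By Bezout, the total intersection number is d * 3(d-2) = 12 * 30 = 360.
For a general curve every flex is ordinary, so each contributes
multiplicity 1 to C·Hess(C), and the number of distinct inflection
points is 3d(d-2).
Inflection points = 3*12*(12-2) = 3*12*10 = 360

360


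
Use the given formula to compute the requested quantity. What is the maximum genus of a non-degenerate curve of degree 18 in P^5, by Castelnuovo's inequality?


Castelnuovo's bound: write d - 1 = m(r-1) + epsilon with 0 <= epsilon < r-1.
d - 1 = 18 - 1 = 17
r - 1 = 5 - 1 = 4
17 = 4*4 + 1, so m = 4, epsilon = 1
pi(d, r) = m(m-1)(r-1)/2 + m*epsilon
= 4*3*4/2 + 4*1
= 48/2 + 4
= 24 + 4 = 28

28


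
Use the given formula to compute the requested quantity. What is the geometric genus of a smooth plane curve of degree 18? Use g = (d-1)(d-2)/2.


Using the genus formula for smooth plane curves:
g = (d-1)(d-2)/2
g = (18-1)(18-2)/2
g = 17*16/2
g = 272/2 = 136

136


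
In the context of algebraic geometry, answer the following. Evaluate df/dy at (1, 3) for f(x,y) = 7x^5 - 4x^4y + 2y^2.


df/dy = (-4)*x^4 + 2*2*y^1
At (1,3): (-4)*1^4 + 2*2*3^1
= -4 + 12
= 8

8


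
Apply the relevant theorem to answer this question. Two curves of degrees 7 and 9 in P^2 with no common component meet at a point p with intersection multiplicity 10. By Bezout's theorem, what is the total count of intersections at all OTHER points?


By Bezout's theorem, the total intersection number is d1 * d2.
Total = 7 * 9 = 63
Intersection multiplicity at p = 10
Remaining intersections = 63 - 10 = 53

53


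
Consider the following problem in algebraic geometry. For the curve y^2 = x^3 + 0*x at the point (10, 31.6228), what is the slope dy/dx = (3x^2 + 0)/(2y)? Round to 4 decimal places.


Using implicit differentiation of y^2 = x^3 + 0*x:
2y * dy/dx = 3x^2 + 0
dy/dx = (3x^2 + 0)/(2y)
Numerator: 3*10^2 + 0 = 300
Denominator: 2*31.6228 = 63.2456
dy/dx = 300/63.2456 = 4.7434

4.7434


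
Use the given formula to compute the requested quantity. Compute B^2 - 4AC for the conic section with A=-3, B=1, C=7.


The discriminant of a conic Ax^2 + Bxy + Cy^2 + ... = 0 is B^2 - 4AC.
B^2 = 1^2 = 1
4AC = 4*(-3)*7 = -84
Discriminant = 1 + 84 = 85

85


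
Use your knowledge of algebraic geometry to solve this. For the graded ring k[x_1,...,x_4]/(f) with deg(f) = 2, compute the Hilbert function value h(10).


For R = k[x_1,...,x_n]/(f) with f homogeneous of degree e:
The Hilbert series is (1 - t^e)/(1 - t)^n.
So h(d) = C(d+n-1, n-1) - C(d-e+n-1, n-1) for d >= e.
With n=4, e=2, d=10:
C(10+4-1, 4-1) = C(13, 3) = 286
C(10-2+4-1, 4-1) = C(11, 3) = 165
h(10) = 286 - 165 = 121

121


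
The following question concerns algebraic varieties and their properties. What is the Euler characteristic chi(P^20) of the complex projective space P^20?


The complex projective space P^20 has one cell in each even real dimension 0, 2, ..., 40.
The cohomology groups are H^{2k}(P^20) = Z for k = 0,...,20, and 0 otherwise.
Euler characteristic = sum of Betti numbers = 1 per even-dimensional cohomology group.
chi(P^20) = 20 + 1 = 21

21


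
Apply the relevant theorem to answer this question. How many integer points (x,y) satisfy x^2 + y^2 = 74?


Systematically check integer values of x where x^2 <= 74.
For each valid x, check if 74 - x^2 is a perfect square.
x=5: 74 - 25 = 49, sqrt = 7 (valid)
x=7: 74 - 49 = 25, sqrt = 5 (valid)
Total integer solutions found: 8

8


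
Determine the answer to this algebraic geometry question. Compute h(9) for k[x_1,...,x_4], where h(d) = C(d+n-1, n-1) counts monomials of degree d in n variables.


The Hilbert function for the polynomial ring in 4 variables is:
h(d) = C(d+n-1, n-1)
h(9) = C(9+4-1, 4-1) = C(12, 3)
= 12! / (3! * 9!)
= 220

220


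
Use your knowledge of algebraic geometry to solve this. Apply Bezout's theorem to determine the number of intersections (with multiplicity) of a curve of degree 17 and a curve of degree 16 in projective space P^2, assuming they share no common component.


Bezout's theorem states the intersection count equals the product of degrees.
Intersection count = 17 * 16 = 272

272


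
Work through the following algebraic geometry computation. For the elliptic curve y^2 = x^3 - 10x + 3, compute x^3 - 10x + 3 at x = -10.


Compute x^3 - 10x + 3 at x = -10:
x^3 = (-10)^3 = -1000
(-10)*x = (-10)*(-10) = 100
Sum: -1000 + 100 + 3 = -897

-897


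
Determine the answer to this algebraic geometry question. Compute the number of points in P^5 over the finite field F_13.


P^5(F_13) has (q^(n+1) - 1)/(q - 1) points.
= 13^5 + 13^4 + 13^3 + 13^2 + 13^1 + 13^0
= 371293 + 28561 + 2197 + 169 + 13 + 1
= 402234

402234


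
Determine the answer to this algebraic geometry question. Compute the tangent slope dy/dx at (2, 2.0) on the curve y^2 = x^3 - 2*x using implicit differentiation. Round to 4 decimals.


Using implicit differentiation of y^2 = x^3 - 2*x:
2y * dy/dx = 3x^2 - 2
dy/dx = (3x^2 - 2)/(2y)
Numerator: 3*2^2 - 2 = 10
Denominator: 2*2.0 = 4.0
dy/dx = 10/4.0 = 2.5000

2.5000


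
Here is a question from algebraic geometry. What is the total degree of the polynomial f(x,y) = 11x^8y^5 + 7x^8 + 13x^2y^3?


Examine each term for its total degree (sum of exponents).
  Term '11x^8y^5' has total degree 8+5 = 13.
  Term '7x^8' has total degree 8+0 = 8.
  Term '13x^2y^3' has total degree 2+3 = 5.
The maximum total degree among all terms is 13.

13


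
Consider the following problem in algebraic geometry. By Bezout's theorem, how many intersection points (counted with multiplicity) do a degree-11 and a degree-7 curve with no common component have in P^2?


Bezout's theorem states the intersection count equals the product of degrees.
Intersection count = 11 * 7 = 77

77


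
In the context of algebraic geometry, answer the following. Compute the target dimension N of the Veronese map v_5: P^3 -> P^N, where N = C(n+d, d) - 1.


The Veronese embedding v_d: P^n -> P^N maps each point to all
degree-d monomials in n+1 homogeneous coordinates.
N = C(n+d, d) - 1
N = C(3+5, 5) - 1
N = C(8, 5) - 1
C(8, 5) = 56
N = 56 - 1 = 55

55


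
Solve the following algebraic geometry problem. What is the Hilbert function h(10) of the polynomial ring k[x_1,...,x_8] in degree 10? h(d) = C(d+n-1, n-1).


The Hilbert function for the polynomial ring in 8 variables is:
h(d) = C(d+n-1, n-1)
h(10) = C(10+8-1, 8-1) = C(17, 7)
= 17! / (7! * 10!)
= 19448

19448


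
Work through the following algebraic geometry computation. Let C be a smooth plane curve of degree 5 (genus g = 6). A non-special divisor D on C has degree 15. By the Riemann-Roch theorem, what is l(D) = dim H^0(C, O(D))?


First, compute the genus of a smooth plane curve of degree 5:
g = (d-1)(d-2)/2 = (5-1)(5-2)/2 = 6
For a non-special divisor D (i.e., h^1(D) = 0), Riemann-Roch gives:
l(D) = deg(D) - g + 1
Since deg(D) = 15 >= 2g - 1 = 11, D is non-special.
l(D) = 15 - 6 + 1 = 10

10


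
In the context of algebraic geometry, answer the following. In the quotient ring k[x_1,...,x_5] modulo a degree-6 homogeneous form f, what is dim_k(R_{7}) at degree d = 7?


For R = k[x_1,...,x_n]/(f) with f homogeneous of degree e:
The Hilbert series is (1 - t^e)/(1 - t)^n.
So h(d) = C(d+n-1, n-1) - C(d-e+n-1, n-1) for d >= e.
With n=5, e=6, d=7:
C(7+5-1, 5-1) = C(11, 4) = 330
C(7-6+5-1, 5-1) = C(5, 4) = 5
h(7) = 330 - 5 = 325

325


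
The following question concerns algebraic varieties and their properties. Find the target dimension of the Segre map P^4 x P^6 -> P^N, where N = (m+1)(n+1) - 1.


The Segre embedding maps P^m x P^n into P^N via
all products of coordinates from each factor.
N = (m+1)(n+1) - 1
N = (4+1)(6+1) - 1
N = 5*7 - 1
N = 35 - 1 = 34

34


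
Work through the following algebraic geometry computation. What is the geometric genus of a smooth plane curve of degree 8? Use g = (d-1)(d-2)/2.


Using the genus formula for smooth plane curves:
g = (d-1)(d-2)/2
g = (8-1)(8-2)/2
g = 7*6/2
g = 42/2 = 21

21


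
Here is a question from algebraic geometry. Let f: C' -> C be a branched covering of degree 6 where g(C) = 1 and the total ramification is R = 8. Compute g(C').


Riemann-Hurwitz formula: 2g' - 2 = d(2g - 2) + R
Given: d = 6, g = 1, R = 8
2g' - 2 = 6*(2*1 - 2) + 8
2g' - 2 = 6*0 + 8
2g' - 2 = 0 + 8 = 8
2g' = 10
g' = 5

5


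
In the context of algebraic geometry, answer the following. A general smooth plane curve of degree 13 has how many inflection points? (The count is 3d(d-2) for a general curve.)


For a general smooth plane curve C of degree d, the inflection points are
the intersection of C with its Hessian curve, which has degree 3(d-2).
By Bezout, the total intersection number is d * 3(d-2) = 13 * 33 = 429.
For a general curve every flex is ordinary, so each contributes
multiplicity 1 to C·Hess(C), and the number of distinct inflection
points is 3d(d-2).
Inflection points = 3*13*(13-2) = 3*13*11 = 429

429


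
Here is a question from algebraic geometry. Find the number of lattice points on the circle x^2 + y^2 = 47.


Systematically check integer values of x where x^2 <= 47.
For each valid x, check if 47 - x^2 is a perfect square.
Total integer solutions found: 0

0


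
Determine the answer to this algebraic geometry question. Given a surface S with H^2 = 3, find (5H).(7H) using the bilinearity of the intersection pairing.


Using bilinearity of the intersection pairing on a surface S:
(aH).(bH) = ab * (H.H)
We have H^2 = 3.
D.E = (5H).(7H) = 5*7*3
= 35*3
= 105

105


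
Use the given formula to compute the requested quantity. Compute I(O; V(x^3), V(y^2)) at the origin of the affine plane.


The intersection multiplicity of V(x^a) and V(y^b) at the origin is:
I(O; V(x^3), V(y^2)) = dim_k(k[x,y]/(x^3, y^2))
A basis for k[x,y]/(x^3, y^2) is the set of monomials x^i * y^j
where 0 <= i < 3 and 0 <= j < 2.
The number of such monomials is 3 * 2 = 6

6


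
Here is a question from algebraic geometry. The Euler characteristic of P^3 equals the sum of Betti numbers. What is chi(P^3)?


The complex projective space P^3 has one cell in each even real dimension 0, 2, ..., 6.
The cohomology groups are H^{2k}(P^3) = Z for k = 0,...,3, and 0 otherwise.
Euler characteristic = sum of Betti numbers = 1 per even-dimensional cohomology group.
chi(P^3) = 3 + 1 = 4

4


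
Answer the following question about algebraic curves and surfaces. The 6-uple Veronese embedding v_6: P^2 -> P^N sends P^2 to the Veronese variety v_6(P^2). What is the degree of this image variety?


The Veronese variety v_6(P^2) has degree d^r.
d^r = 6^2 = 36

36


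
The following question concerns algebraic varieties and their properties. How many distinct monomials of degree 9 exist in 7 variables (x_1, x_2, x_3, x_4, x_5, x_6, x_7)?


The number of degree-9 monomials in 7 variables is C(d+n-1, n-1).
= C(9+7-1, 7-1) = C(15, 6)
= 5005

5005


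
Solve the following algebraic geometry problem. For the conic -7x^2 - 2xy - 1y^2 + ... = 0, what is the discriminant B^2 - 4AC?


The discriminant of a conic Ax^2 + Bxy + Cy^2 + ... = 0 is B^2 - 4AC.
B^2 = (-2)^2 = 4
4AC = 4*(-7)*(-1) = 28
Discriminant = 4 - 28 = -24

-24


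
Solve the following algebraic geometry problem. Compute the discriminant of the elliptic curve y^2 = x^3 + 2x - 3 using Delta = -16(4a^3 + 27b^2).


Compute each component:
4a^3 = 4*2^3 = 4*8 = 32
27b^2 = 27*(-3)^2 = 27*9 = 243
4a^3 + 27b^2 = 32 + 243 = 275
Delta = -16*275 = -4400

-4400


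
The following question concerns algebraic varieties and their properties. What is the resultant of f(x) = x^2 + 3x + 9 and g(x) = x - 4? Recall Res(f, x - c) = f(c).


For Res(f, x - c), we evaluate f at x = c.
f(4) = 4^2 + 3*4 + 9
= 16 + 12 + 9
= 28 + 9 = 37
Res(f, g) = 37

37


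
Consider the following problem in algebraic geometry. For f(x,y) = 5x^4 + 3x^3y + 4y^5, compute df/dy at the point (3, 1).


df/dy = 3*x^3 + 5*4*y^4
At (3,1): 3*3^3 + 5*4*1^4
= 81 + 20
= 101

101


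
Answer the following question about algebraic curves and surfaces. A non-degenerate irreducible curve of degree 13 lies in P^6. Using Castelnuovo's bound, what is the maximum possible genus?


Castelnuovo's bound: write d - 1 = m(r-1) + epsilon with 0 <= epsilon < r-1.
d - 1 = 13 - 1 = 12
r - 1 = 6 - 1 = 5
12 = 2*5 + 2, so m = 2, epsilon = 2
pi(d, r) = m(m-1)(r-1)/2 + m*epsilon
= 2*1*5/2 + 2*2
= 10/2 + 4
= 5 + 4 = 9

9


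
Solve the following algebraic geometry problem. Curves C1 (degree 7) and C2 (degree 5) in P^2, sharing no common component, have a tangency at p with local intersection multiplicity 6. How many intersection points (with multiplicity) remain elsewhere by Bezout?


By Bezout's theorem, the total intersection number is d1 * d2.
Total = 7 * 5 = 35
Intersection multiplicity at p = 6
Remaining intersections = 35 - 6 = 29

29


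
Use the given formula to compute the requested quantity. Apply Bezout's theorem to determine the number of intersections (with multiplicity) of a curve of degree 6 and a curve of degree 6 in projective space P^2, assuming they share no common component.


Bezout's theorem states the intersection count equals the product of degrees.
Intersection count = 6 * 6 = 36

36


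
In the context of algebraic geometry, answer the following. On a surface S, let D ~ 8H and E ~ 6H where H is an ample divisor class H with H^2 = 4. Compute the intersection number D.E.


Using bilinearity of the intersection pairing on a surface S:
(aH).(bH) = ab * (H.H)
We have H^2 = 4.
D.E = (8H).(6H) = 8*6*4
= 48*4
= 192

192


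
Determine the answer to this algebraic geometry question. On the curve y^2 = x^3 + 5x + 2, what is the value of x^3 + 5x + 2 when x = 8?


Compute x^3 + 5x + 2 at x = 8:
x^3 = 8^3 = 512
5*x = 5*8 = 40
Sum: 512 + 40 + 2 = 554

554


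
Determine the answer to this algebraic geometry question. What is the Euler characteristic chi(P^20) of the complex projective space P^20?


The complex projective space P^20 has one cell in each even real dimension 0, 2, ..., 40.
The cohomology groups are H^{2k}(P^20) = Z for k = 0,...,20, and 0 otherwise.
Euler characteristic = sum of Betti numbers = 1 per even-dimensional cohomology group.
chi(P^20) = 20 + 1 = 21

21


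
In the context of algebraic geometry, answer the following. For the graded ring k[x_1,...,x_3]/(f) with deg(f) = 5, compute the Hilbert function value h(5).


For R = k[x_1,...,x_n]/(f) with f homogeneous of degree e:
The Hilbert series is (1 - t^e)/(1 - t)^n.
So h(d) = C(d+n-1, n-1) - C(d-e+n-1, n-1) for d >= e.
With n=3, e=5, d=5:
C(5+3-1, 3-1) = C(7, 2) = 21
C(5-5+3-1, 3-1) = C(2, 2) = 1
h(5) = 21 - 1 = 20

20


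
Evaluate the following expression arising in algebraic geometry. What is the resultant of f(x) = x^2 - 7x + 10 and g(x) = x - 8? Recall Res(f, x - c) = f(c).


For Res(f, x - c), we evaluate f at x = c.
f(8) = 8^2 - 7*8 + 10
= 64 - 56 + 10
= 8 + 10 = 18
Res(f, g) = 18

18


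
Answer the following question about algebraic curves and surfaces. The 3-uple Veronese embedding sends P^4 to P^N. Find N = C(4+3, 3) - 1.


The Veronese embedding v_d: P^n -> P^N maps each point to all
degree-d monomials in n+1 homogeneous coordinates.
N = C(n+d, d) - 1
N = C(4+3, 3) - 1
N = C(7, 3) - 1
C(7, 3) = 35
N = 35 - 1 = 34

34


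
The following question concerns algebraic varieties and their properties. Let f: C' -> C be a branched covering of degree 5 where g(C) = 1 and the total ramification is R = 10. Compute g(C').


Riemann-Hurwitz formula: 2g' - 2 = d(2g - 2) + R
Given: d = 5, g = 1, R = 10
2g' - 2 = 5*(2*1 - 2) + 10
2g' - 2 = 5*0 + 10
2g' - 2 = 0 + 10 = 10
2g' = 12
g' = 6

6


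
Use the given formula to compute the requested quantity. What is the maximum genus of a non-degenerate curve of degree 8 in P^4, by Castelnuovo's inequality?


Castelnuovo's bound: write d - 1 = m(r-1) + epsilon with 0 <= epsilon < r-1.
d - 1 = 8 - 1 = 7
r - 1 = 4 - 1 = 3
7 = 2*3 + 1, so m = 2, epsilon = 1
pi(d, r) = m(m-1)(r-1)/2 + m*epsilon
= 2*1*3/2 + 2*1
= 6/2 + 2
= 3 + 2 = 5

5


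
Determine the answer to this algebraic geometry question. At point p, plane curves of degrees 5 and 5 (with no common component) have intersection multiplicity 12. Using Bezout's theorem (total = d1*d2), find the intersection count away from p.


By Bezout's theorem, the total intersection number is d1 * d2.
Total = 5 * 5 = 25
Intersection multiplicity at p = 12
Remaining intersections = 25 - 12 = 13

13


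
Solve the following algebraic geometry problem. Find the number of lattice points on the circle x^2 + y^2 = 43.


Systematically check integer values of x where x^2 <= 43.
For each valid x, check if 43 - x^2 is a perfect square.
Total integer solutions found: 0

0


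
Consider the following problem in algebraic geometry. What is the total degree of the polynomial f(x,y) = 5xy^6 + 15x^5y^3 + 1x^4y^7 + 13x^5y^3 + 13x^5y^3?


Examine each term for its total degree (sum of exponents).
  Term '5xy^6' has total degree 1+6 = 7.
  Term '15x^5y^3' has total degree 5+3 = 8.
  Term '1x^4y^7' has total degree 4+7 = 11.
  Term '13x^5y^3' has total degree 5+3 = 8.
  Term '13x^5y^3' has total degree 5+3 = 8.
The maximum total degree among all terms is 11.

11


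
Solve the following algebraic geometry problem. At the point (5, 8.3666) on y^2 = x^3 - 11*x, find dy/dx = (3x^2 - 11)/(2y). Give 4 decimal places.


Using implicit differentiation of y^2 = x^3 - 11*x:
2y * dy/dx = 3x^2 - 11
dy/dx = (3x^2 - 11)/(2y)
Numerator: 3*5^2 - 11 = 64
Denominator: 2*8.3666 = 16.7332
dy/dx = 64/16.7332 = 3.8247

3.8247


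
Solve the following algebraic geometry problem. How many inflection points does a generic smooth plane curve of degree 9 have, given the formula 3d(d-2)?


For a general smooth plane curve C of degree d, the inflection points are
the intersection of C with its Hessian curve, which has degree 3(d-2).
By Bezout, the total intersection number is d * 3(d-2) = 9 * 21 = 189.
For a general curve every flex is ordinary, so each contributes
multiplicity 1 to C·Hess(C), and the number of distinct inflection
points is 3d(d-2).
Inflection points = 3*9*(9-2) = 3*9*7 = 189

189


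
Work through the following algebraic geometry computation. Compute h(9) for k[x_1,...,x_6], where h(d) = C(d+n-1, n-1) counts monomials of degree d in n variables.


The Hilbert function for the polynomial ring in 6 variables is:
h(d) = C(d+n-1, n-1)
h(9) = C(9+6-1, 6-1) = C(14, 5)
= 14! / (5! * 9!)
= 2002

2002


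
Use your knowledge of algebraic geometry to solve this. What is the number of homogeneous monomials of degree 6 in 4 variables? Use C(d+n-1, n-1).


The number of degree-6 monomials in 4 variables is C(d+n-1, n-1).
= C(6+4-1, 4-1) = C(9, 3)
= 84

84


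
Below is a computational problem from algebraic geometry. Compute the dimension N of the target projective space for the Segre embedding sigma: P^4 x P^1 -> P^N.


The Segre embedding maps P^m x P^n into P^N via
all products of coordinates from each factor.
N = (m+1)(n+1) - 1
N = (4+1)(1+1) - 1
N = 5*2 - 1
N = 10 - 1 = 9

9


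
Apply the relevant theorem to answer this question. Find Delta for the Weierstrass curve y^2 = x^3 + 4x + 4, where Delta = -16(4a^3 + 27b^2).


Compute each component:
4a^3 = 4*4^3 = 4*64 = 256
27b^2 = 27*4^2 = 27*16 = 432
4a^3 + 27b^2 = 256 + 432 = 688
Delta = -16*688 = -11008

-11008


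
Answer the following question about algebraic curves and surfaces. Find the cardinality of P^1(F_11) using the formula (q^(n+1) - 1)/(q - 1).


P^1(F_11) has (q^(n+1) - 1)/(q - 1) points.
= 11^1 + 11^0
= 11 + 1
= 12

12


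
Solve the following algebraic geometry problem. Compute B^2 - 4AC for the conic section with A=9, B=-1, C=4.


The discriminant of a conic Ax^2 + Bxy + Cy^2 + ... = 0 is B^2 - 4AC.
B^2 = (-1)^2 = 1
4AC = 4*9*4 = 144
Discriminant = 1 - 144 = -143

-143


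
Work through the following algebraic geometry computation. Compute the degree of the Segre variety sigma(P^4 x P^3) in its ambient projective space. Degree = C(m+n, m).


The degree of the Segre variety P^4 x P^3 is C(m+n, m).
= C(7, 4)
= 35

35


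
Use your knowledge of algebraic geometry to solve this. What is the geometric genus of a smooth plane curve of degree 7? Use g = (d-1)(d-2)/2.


Using the genus formula for smooth plane curves:
g = (d-1)(d-2)/2
g = (7-1)(7-2)/2
g = 6*5/2
g = 30/2 = 15

15


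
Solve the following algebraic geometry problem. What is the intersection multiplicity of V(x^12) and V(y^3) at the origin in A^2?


The intersection multiplicity of V(x^a) and V(y^b) at the origin is:
I(O; V(x^12), V(y^3)) = dim_k(k[x,y]/(x^12, y^3))
A basis for k[x,y]/(x^12, y^3) is the set of monomials x^i * y^j
where 0 <= i < 12 and 0 <= j < 3.
The number of such monomials is 12 * 3 = 36

36


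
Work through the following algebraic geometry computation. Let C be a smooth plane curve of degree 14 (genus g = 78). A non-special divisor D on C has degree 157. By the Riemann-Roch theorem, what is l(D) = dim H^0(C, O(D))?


First, compute the genus of a smooth plane curve of degree 14:
g = (d-1)(d-2)/2 = (14-1)(14-2)/2 = 78
For a non-special divisor D (i.e., h^1(D) = 0), Riemann-Roch gives:
l(D) = deg(D) - g + 1
Since deg(D) = 157 >= 2g - 1 = 155, D is non-special.
l(D) = 157 - 78 + 1 = 80

80


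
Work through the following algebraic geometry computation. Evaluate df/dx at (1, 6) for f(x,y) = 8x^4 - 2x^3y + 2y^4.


df/dx = 4*8*x^3 + 3*(-2)*x^2*y
At (1,6): 4*8*1^3 + 3*(-2)*1^2*6
= 32 - 36
= -4

-4


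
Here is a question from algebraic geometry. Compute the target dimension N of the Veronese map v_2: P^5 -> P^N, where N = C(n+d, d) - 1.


The Veronese embedding v_d: P^n -> P^N maps each point to all
degree-d monomials in n+1 homogeneous coordinates.
N = C(n+d, d) - 1
N = C(5+2, 2) - 1
N = C(7, 2) - 1
C(7, 2) = 21
N = 21 - 1 = 20

20


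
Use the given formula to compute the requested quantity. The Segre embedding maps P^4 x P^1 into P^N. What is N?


The Segre embedding maps P^m x P^n into P^N via
all products of coordinates from each factor.
N = (m+1)(n+1) - 1
N = (4+1)(1+1) - 1
N = 5*2 - 1
N = 10 - 1 = 9

9


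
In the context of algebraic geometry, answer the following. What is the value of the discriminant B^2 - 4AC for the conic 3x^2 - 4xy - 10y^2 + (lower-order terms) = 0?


The discriminant of a conic Ax^2 + Bxy + Cy^2 + ... = 0 is B^2 - 4AC.
B^2 = (-4)^2 = 16
4AC = 4*3*(-10) = -120
Discriminant = 16 + 120 = 136

136


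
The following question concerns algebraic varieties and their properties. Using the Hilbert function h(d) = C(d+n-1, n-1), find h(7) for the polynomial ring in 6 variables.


The Hilbert function for the polynomial ring in 6 variables is:
h(d) = C(d+n-1, n-1)
h(7) = C(7+6-1, 6-1) = C(12, 5)
= 12! / (5! * 7!)
= 792

792


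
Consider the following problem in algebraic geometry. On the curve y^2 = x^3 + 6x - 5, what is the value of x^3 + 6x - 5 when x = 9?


Compute x^3 + 6x - 5 at x = 9:
x^3 = 9^3 = 729
6*x = 6*9 = 54
Sum: 729 + 54 - 5 = 778

778


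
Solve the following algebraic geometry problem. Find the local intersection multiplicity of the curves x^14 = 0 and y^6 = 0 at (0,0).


The intersection multiplicity of V(x^a) and V(y^b) at the origin is:
I(O; V(x^14), V(y^6)) = dim_k(k[x,y]/(x^14, y^6))
A basis for k[x,y]/(x^14, y^6) is the set of monomials x^i * y^j
where 0 <= i < 14 and 0 <= j < 6.
The number of such monomials is 14 * 6 = 84

84


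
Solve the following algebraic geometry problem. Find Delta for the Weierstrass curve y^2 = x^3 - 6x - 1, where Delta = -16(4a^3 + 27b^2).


Compute each component:
4a^3 = 4*(-6)^3 = 4*(-216) = -864
27b^2 = 27*(-1)^2 = 27*1 = 27
4a^3 + 27b^2 = -864 + 27 = -837
Delta = -16*(-837) = 13392

13392


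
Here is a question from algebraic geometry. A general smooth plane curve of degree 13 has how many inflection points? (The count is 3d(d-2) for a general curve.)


For a general smooth plane curve C of degree d, the inflection points are
the intersection of C with its Hessian curve, which has degree 3(d-2).
By Bezout, the total intersection number is d * 3(d-2) = 13 * 33 = 429.
For a general curve every flex is ordinary, so each contributes
multiplicity 1 to C·Hess(C), and the number of distinct inflection
points is 3d(d-2).
Inflection points = 3*13*(13-2) = 3*13*11 = 429

429


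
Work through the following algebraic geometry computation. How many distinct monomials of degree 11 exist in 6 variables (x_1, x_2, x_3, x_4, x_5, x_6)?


The number of degree-11 monomials in 6 variables is C(d+n-1, n-1).
= C(11+6-1, 6-1) = C(16, 5)
= 4368

4368


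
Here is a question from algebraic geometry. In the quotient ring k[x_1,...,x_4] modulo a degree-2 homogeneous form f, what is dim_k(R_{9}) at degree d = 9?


For R = k[x_1,...,x_n]/(f) with f homogeneous of degree e:
The Hilbert series is (1 - t^e)/(1 - t)^n.
So h(d) = C(d+n-1, n-1) - C(d-e+n-1, n-1) for d >= e.
With n=4, e=2, d=9:
C(9+4-1, 4-1) = C(12, 3) = 220
C(9-2+4-1, 4-1) = C(10, 3) = 120
h(9) = 220 - 120 = 100

100


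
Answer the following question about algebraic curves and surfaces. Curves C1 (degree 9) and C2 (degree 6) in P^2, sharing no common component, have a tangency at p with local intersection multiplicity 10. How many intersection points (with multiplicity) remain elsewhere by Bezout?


By Bezout's theorem, the total intersection number is d1 * d2.
Total = 9 * 6 = 54
Intersection multiplicity at p = 10
Remaining intersections = 54 - 10 = 44

44


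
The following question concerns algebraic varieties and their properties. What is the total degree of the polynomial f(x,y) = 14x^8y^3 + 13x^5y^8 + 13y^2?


Examine each term for its total degree (sum of exponents).
  Term '14x^8y^3' has total degree 8+3 = 11.
  Term '13x^5y^8' has total degree 5+8 = 13.
  Term '13y^2' has total degree 0+2 = 2.
The maximum total degree among all terms is 13.

13


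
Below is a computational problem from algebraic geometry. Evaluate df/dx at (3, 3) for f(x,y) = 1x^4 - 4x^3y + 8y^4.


df/dx = 4*1*x^3 + 3*(-4)*x^2*y
At (3,3): 4*1*3^3 + 3*(-4)*3^2*3
= 108 - 324
= -216

-216


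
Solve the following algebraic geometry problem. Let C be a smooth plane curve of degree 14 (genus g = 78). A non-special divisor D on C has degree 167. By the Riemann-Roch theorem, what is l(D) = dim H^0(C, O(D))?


First, compute the genus of a smooth plane curve of degree 14:
g = (d-1)(d-2)/2 = (14-1)(14-2)/2 = 78
For a non-special divisor D (i.e., h^1(D) = 0), Riemann-Roch gives:
l(D) = deg(D) - g + 1
Since deg(D) = 167 >= 2g - 1 = 155, D is non-special.
l(D) = 167 - 78 + 1 = 90

90


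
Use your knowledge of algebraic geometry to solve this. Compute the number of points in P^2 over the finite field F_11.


P^2(F_11) has (q^(n+1) - 1)/(q - 1) points.
= 11^2 + 11^1 + 11^0
= 121 + 11 + 1
= 133

133


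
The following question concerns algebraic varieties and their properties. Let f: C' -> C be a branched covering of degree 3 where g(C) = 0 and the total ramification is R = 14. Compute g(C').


Riemann-Hurwitz formula: 2g' - 2 = d(2g - 2) + R
Given: d = 3, g = 0, R = 14
2g' - 2 = 3*(2*0 - 2) + 14
2g' - 2 = 3*(-2) + 14
2g' - 2 = -6 + 14 = 8
2g' = 10
g' = 5

5


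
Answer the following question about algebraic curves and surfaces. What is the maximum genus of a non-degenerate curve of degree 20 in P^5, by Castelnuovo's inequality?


Castelnuovo's bound: write d - 1 = m(r-1) + epsilon with 0 <= epsilon < r-1.
d - 1 = 20 - 1 = 19
r - 1 = 5 - 1 = 4
19 = 4*4 + 3, so m = 4, epsilon = 3
pi(d, r) = m(m-1)(r-1)/2 + m*epsilon
= 4*3*4/2 + 4*3
= 48/2 + 12
= 24 + 12 = 36

36


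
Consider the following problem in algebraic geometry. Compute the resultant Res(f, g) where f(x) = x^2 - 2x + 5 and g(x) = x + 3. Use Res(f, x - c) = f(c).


For Res(f, x - c), we evaluate f at x = c.
f(-3) = (-3)^2 - 2*(-3) + 5
= 9 + 6 + 5
= 15 + 5 = 20
Res(f, g) = 20

20


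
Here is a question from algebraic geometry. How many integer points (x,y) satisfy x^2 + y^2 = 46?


Systematically check integer values of x where x^2 <= 46.
For each valid x, check if 46 - x^2 is a perfect square.
Total integer solutions found: 0

0


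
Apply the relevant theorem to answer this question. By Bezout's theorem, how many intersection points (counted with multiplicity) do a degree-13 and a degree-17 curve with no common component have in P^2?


Bezout's theorem states the intersection count equals the product of degrees.
Intersection count = 13 * 17 = 221

221


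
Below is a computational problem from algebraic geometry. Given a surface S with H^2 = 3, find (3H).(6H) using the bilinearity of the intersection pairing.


Using bilinearity of the intersection pairing on a surface S:
(aH).(bH) = ab * (H.H)
We have H^2 = 3.
D.E = (3H).(6H) = 3*6*3
= 18*3
= 54

54


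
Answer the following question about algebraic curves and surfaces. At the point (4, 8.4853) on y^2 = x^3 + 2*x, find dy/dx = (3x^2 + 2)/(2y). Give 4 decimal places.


Using implicit differentiation of y^2 = x^3 + 2*x:
2y * dy/dx = 3x^2 + 2
dy/dx = (3x^2 + 2)/(2y)
Numerator: 3*4^2 + 2 = 50
Denominator: 2*8.4853 = 16.9706
dy/dx = 50/16.9706 = 2.9463

2.9463


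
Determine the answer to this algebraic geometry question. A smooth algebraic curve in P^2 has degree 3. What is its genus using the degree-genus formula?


Using the genus formula for smooth plane curves:
g = (d-1)(d-2)/2
g = (3-1)(3-2)/2
g = 2*1/2
g = 2/2 = 1

1


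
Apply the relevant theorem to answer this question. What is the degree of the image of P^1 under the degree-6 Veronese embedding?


The Veronese variety v_6(P^1) has degree d^r.
d^r = 6^1 = 6

6


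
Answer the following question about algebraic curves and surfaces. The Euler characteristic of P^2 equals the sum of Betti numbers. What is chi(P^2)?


The complex projective space P^2 has one cell in each even real dimension 0, 2, ..., 4.
The cohomology groups are H^{2k}(P^2) = Z for k = 0,...,2, and 0 otherwise.
Euler characteristic = sum of Betti numbers = 1 per even-dimensional cohomology group.
chi(P^2) = 2 + 1 = 3

3


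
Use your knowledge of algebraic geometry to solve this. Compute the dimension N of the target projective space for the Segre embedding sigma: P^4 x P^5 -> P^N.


The Segre embedding maps P^m x P^n into P^N via
all products of coordinates from each factor.
N = (m+1)(n+1) - 1
N = (4+1)(5+1) - 1
N = 5*6 - 1
N = 30 - 1 = 29

29


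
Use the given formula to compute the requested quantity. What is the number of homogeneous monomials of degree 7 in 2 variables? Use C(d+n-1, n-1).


The number of degree-7 monomials in 2 variables is C(d+n-1, n-1).
= C(7+2-1, 2-1) = C(8, 1)
= 8

8


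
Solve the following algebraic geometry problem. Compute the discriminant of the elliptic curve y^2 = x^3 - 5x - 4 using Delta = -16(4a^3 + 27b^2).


Compute each component:
4a^3 = 4*(-5)^3 = 4*(-125) = -500
27b^2 = 27*(-4)^2 = 27*16 = 432
4a^3 + 27b^2 = -500 + 432 = -68
Delta = -16*(-68) = 1088

1088


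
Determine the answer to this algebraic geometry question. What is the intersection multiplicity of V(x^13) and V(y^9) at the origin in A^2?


The intersection multiplicity of V(x^a) and V(y^b) at the origin is:
I(O; V(x^13), V(y^9)) = dim_k(k[x,y]/(x^13, y^9))
A basis for k[x,y]/(x^13, y^9) is the set of monomials x^i * y^j
where 0 <= i < 13 and 0 <= j < 9.
The number of such monomials is 13 * 9 = 117

117


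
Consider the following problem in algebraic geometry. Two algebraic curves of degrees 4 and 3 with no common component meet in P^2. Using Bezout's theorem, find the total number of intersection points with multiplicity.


Bezout's theorem states the intersection count equals the product of degrees.
Intersection count = 4 * 3 = 12

12


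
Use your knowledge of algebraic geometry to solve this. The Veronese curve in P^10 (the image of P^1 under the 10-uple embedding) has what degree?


The rational normal curve in P^10 is the image of P^1 under the 10-uple Veronese.
A general hyperplane in P^10 pulls back to a degree-10 form on P^1, which has 10 zeros,
so the curve meets a general hyperplane in 10 points. Degree = 10.

10


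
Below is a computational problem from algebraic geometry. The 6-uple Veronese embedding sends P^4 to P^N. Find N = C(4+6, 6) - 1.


The Veronese embedding v_d: P^n -> P^N maps each point to all
degree-d monomials in n+1 homogeneous coordinates.
N = C(n+d, d) - 1
N = C(4+6, 6) - 1
N = C(10, 6) - 1
C(10, 6) = 210
N = 210 - 1 = 209

209


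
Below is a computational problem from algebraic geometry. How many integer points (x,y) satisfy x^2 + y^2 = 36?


Systematically check integer values of x where x^2 <= 36.
For each valid x, check if 36 - x^2 is a perfect square.
x=0: 36 - 0 = 36, sqrt = 6 (valid)
x=6: 36 - 36 = 0, sqrt = 0 (valid)
Total integer solutions found: 4

4
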